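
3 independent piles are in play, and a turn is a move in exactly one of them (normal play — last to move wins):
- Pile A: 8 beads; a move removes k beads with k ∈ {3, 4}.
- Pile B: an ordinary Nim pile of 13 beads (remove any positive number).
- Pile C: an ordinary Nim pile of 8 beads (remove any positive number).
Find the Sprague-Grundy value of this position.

5

For pile A, compute g(0), g(1), … with moves {3, 4}:
g(0) = mex{} = 0
g(1) = mex{} = 0
g(2) = mex{} = 0
g(3) = mex{0} = 1
g(4) = mex{0} = 1
g(5) = mex{0} = 1
g(6) = mex{0,1} = 2
g(7) = mex{1} = 0
g(8) = mex{1} = 0
So g(8) = 0.
Pile B is a plain Nim pile of size 13, so its Grundy value is 13.
Pile C is a plain Nim pile of size 8, so its Grundy value is 8.
The value of a disjunctive sum is the nim-sum of the parts.
Combined value = 0 ⊕ 13 ⊕ 8 = 5.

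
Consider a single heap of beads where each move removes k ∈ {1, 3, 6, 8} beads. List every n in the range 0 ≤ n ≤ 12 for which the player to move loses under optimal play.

0, 2, 4, 9, 11

Build the Grundy sequence with g(k) = mex{g(k−s) : s ∈ {1, 3, 6, 8}, s ≤ k}:
k:     0  1  2  3  4  5  6  7  8  9 10 11 12
g(k):  0  1  0  1  0  1  2  3  2  0  1  0  1
The P-positions (g = 0) in 0..12 are 0, 2, 4, 9, 11.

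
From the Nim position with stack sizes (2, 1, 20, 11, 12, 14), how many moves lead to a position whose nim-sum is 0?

1

In binary:
  00010  (2)
  00001  (1)
  10100  (20)
  01011  (11)
  01100  (12)
  01110  (14)
  -----
  11110  (30)
The overall nim-sum is X = 30. A stack of size p has a winning move iff p XOR X < p (reduce it to p XOR X).
  2: 2 XOR 30 = 28 ≥ 2 — no move.
  1: 1 XOR 30 = 31 ≥ 1 — no move.
  20: 20 XOR 30 = 10 < 20 — winning move (to 10).
  11: 11 XOR 30 = 21 ≥ 11 — no move.
  12: 12 XOR 30 = 18 ≥ 12 — no move.
  14: 14 XOR 30 = 16 ≥ 14 — no move.
That gives 1 winning move.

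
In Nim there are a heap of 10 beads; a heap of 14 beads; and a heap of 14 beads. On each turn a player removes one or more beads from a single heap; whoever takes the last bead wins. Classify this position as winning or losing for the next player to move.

Winning position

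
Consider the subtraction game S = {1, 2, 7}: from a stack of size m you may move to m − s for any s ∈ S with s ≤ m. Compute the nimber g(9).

0

Build the Grundy sequence with g(k) = mex{g(k−s) : s ∈ {1, 2, 7}, s ≤ k}:
g(0) = mex{} = 0
g(1) = mex{0} = 1
g(2) = mex{0,1} = 2
g(3) = mex{1,2} = 0
g(4) = mex{0,2} = 1
g(5) = mex{0,1} = 2
g(6) = mex{1,2} = 0
g(7) = mex{0,2} = 1
g(8) = mex{0,1} = 2
g(9) = mex{1,2} = 0
So g(9) = 0.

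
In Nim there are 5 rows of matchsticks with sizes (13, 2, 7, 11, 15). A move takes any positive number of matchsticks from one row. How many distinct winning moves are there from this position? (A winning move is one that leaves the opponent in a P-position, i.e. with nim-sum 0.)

Write each in binary and XOR column by column:
  1101  (13)
  0010  (2)
  0111  (7)
  1011  (11)
  1111  (15)
  ----
  1100  (12)
The overall nim-sum is X = 12. A row of size p has a winning move iff p XOR X < p (reduce it to p XOR X).
  13: 13 XOR 12 = 1 < 13 — winning move (to 1).
  2: 2 XOR 12 = 14 ≥ 2 — no move.
  7: 7 XOR 12 = 11 ≥ 7 — no move.
  11: 11 XOR 12 = 7 < 11 — winning move (to 7).
  15: 15 XOR 12 = 3 < 15 — winning move (to 3).
That gives 3 winning moves.

3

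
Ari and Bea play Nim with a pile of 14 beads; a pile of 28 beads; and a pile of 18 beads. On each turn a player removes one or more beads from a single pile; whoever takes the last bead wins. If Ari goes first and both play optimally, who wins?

Bea wins

Nim-sum: 14 XOR 28 XOR 18 = 0.
The nim-sum is 0, so this is a P-position: the player to move is in a losing position under optimal play; Ari is about to move from it and so loses — Bea wins.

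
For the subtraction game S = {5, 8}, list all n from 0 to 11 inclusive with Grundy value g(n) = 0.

0, 1, 2, 3, 4

Grundy values for subtraction set {5, 8}:
g(0) = mex{} = 0
g(1) = mex{} = 0
g(2) = mex{} = 0
g(3) = mex{} = 0
g(4) = mex{} = 0
g(5) = mex{0} = 1
g(6) = mex{0} = 1
g(7) = mex{0} = 1
g(8) = mex{0} = 1
g(9) = mex{0} = 1
g(10) = mex{0,1} = 2
g(11) = mex{0,1} = 2
The P-positions (g = 0) in 0..11 are 0, 1, 2, 3, 4.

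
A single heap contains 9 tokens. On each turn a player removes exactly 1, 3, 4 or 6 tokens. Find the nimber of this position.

Build the Grundy sequence with g(k) = mex{g(k−s) : s ∈ {1, 3, 4, 6}, s ≤ k}:
k:     0  1  2  3  4  5  6  7  8  9
g(k):  0  1  0  1  2  3  2  0  1  0
So g(9) = 0.

0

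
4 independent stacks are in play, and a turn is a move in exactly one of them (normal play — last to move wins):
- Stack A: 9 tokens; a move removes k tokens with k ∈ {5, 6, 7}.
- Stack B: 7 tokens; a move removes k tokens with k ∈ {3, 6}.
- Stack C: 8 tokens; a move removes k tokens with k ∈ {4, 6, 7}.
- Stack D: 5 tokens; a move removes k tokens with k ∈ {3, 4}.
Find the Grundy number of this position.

0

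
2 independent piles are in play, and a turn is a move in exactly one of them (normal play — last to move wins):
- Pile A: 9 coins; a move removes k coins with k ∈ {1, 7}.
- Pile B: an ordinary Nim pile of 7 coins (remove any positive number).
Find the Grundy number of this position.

6

Grundy values for pile A (subtraction set {1, 7}):
k:     0  1  2  3  4  5  6  7  8  9
g(k):  0  1  0  1  0  1  0  1  0  1
So g(9) = 1.
Pile B is a plain Nim pile of size 7, so its Grundy value is 7.
The value of a disjunctive sum is the nim-sum of the parts.
Combined value = 1 ⊕ 7 = 6.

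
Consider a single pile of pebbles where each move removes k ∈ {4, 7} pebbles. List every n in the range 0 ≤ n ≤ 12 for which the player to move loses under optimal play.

0, 1, 2, 3, 11, 12

Build the Grundy sequence with g(k) = mex{g(k−s) : s ∈ {4, 7}, s ≤ k}:
k:     0  1  2  3  4  5  6  7  8  9 10 11 12
g(k):  0  0  0  0  1  1  1  1  2  2  2  0  0
The P-positions (g = 0) in 0..12 are 0, 1, 2, 3, 11, 12.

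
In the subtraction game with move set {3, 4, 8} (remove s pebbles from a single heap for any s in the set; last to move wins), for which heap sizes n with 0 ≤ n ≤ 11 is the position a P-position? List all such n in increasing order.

0, 1, 2, 7

Compute g(0), g(1), … for moves {3, 4, 8}:
g(0) = mex{} = 0
g(1) = mex{} = 0
g(2) = mex{} = 0
g(3) = mex{0} = 1
g(4) = mex{0} = 1
g(5) = mex{0} = 1
g(6) = mex{0,1} = 2
g(7) = mex{1} = 0
g(8) = mex{0,1} = 2
g(9) = mex{0,1,2} = 3
g(10) = mex{0,2} = 1
g(11) = mex{0,1,2} = 3
The P-positions (g = 0) in 0..11 are 0, 1, 2, 7.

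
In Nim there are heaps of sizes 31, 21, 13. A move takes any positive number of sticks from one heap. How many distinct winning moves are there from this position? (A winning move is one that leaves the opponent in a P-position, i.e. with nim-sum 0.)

3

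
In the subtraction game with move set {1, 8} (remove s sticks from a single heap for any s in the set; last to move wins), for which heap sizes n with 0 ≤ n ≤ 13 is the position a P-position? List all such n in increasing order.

Grundy values for subtraction set {1, 8}:
g(0) = mex{} = 0
g(1) = mex{0} = 1
g(2) = mex{1} = 0
g(3) = mex{0} = 1
g(4) = mex{1} = 0
g(5) = mex{0} = 1
g(6) = mex{1} = 0
g(7) = mex{0} = 1
g(8) = mex{0,1} = 2
g(9) = mex{1,2} = 0
g(10) = mex{0} = 1
g(11) = mex{1} = 0
g(12) = mex{0} = 1
g(13) = mex{1} = 0
The P-positions (g = 0) in 0..13 are 0, 2, 4, 6, 9, 11, 13.

0, 2, 4, 6, 9, 11, 13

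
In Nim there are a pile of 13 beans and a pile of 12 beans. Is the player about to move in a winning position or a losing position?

Winning position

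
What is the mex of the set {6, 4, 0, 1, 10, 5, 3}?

The values 0, 1 are all present; 2 is the first non-negative integer missing from the set.

2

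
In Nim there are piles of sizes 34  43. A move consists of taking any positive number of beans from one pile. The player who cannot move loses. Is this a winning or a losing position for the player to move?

Winning position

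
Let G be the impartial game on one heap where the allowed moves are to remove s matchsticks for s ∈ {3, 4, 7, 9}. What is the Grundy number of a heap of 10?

3

Grundy values for subtraction set {3, 4, 7, 9}:
g(0) = mex{} = 0
g(1) = mex{} = 0
g(2) = mex{} = 0
g(3) = mex{0} = 1
g(4) = mex{0} = 1
g(5) = mex{0} = 1
g(6) = mex{0,1} = 2
g(7) = mex{0,1} = 2
g(8) = mex{0,1} = 2
g(9) = mex{0,1,2} = 3
g(10) = mex{0,1,2} = 3
So g(10) = 3.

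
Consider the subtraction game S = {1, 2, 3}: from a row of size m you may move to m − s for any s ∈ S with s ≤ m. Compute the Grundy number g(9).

Grundy values for subtraction set {1, 2, 3}:
k:     0  1  2  3  4  5  6  7  8  9
g(k):  0  1  2  3  0  1  2  3  0  1
So g(9) = 1.

1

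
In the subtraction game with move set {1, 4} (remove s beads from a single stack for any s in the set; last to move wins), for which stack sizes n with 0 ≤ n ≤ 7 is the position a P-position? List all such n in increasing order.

0, 2, 5, 7

Build the Grundy sequence with g(k) = mex{g(k−s) : s ∈ {1, 4}, s ≤ k}:
k:     0  1  2  3  4  5  6  7
g(k):  0  1  0  1  2  0  1  0
The P-positions (g = 0) in 0..7 are 0, 2, 5, 7.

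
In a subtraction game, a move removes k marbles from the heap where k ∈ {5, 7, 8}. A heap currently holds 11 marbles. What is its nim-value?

2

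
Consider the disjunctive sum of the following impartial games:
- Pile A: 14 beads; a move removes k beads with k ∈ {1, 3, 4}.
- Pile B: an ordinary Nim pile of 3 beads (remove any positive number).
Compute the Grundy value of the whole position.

3

Grundy values for pile A (subtraction set {1, 3, 4}):
k:     0  1  2  3  4  5  6  7  8  9 10 11 12 13 14
g(k):  0  1  0  1  2  3  2  0  1  0  1  2  3  2  0
So g(14) = 0.
Pile B is a plain Nim pile of size 3, so its Grundy value is 3.
By the Sprague-Grundy theorem, the Grundy value of a sum of independent games is the XOR of the component values.
Combined value = 0 XOR 3 = 3.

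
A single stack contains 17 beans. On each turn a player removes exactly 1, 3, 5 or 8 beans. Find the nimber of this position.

0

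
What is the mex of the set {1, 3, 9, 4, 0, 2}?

5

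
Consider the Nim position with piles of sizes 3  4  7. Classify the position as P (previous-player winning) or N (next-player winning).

Nim-sum: 3 ^ 4 ^ 7 = 0.
The nim-sum is 0, so this is a P-position: the player to move is in a losing position under optimal play.

P-position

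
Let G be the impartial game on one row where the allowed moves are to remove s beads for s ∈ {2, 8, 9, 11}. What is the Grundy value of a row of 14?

3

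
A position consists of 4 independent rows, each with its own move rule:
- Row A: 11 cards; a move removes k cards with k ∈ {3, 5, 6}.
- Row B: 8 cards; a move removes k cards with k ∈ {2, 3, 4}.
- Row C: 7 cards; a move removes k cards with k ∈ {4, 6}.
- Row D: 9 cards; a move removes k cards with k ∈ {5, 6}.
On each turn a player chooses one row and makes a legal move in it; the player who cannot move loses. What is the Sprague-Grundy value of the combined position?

Build the Grundy sequence for row A with g(k) = mex{g(k−s) : s ∈ {3, 5, 6}, s ≤ k}:
g(0) = mex{} = 0
g(1) = mex{} = 0
g(2) = mex{} = 0
g(3) = mex{0} = 1
g(4) = mex{0} = 1
g(5) = mex{0} = 1
g(6) = mex{0,1} = 2
g(7) = mex{0,1} = 2
g(8) = mex{0,1} = 2
g(9) = mex{1,2} = 0
g(10) = mex{1,2} = 0
g(11) = mex{1,2} = 0
So g(11) = 0.
Build the Grundy sequence for row B with g(k) = mex{g(k−s) : s ∈ {2, 3, 4}, s ≤ k}:
g(0) = mex{} = 0
g(1) = mex{} = 0
g(2) = mex{0} = 1
g(3) = mex{0} = 1
g(4) = mex{0,1} = 2
g(5) = mex{0,1} = 2
g(6) = mex{1,2} = 0
g(7) = mex{1,2} = 0
g(8) = mex{0,2} = 1
So g(8) = 1.
Build the Grundy sequence for row C with g(k) = mex{g(k−s) : s ∈ {4, 6}, s ≤ k}:
g(0) = mex{} = 0
g(1) = mex{} = 0
g(2) = mex{} = 0
g(3) = mex{} = 0
g(4) = mex{0} = 1
g(5) = mex{0} = 1
g(6) = mex{0} = 1
g(7) = mex{0} = 1
So g(7) = 1.
Build the Grundy sequence for row D with g(k) = mex{g(k−s) : s ∈ {5, 6}, s ≤ k}:
g(0) = mex{} = 0
g(1) = mex{} = 0
g(2) = mex{} = 0
g(3) = mex{} = 0
g(4) = mex{} = 0
g(5) = mex{0} = 1
g(6) = mex{0} = 1
g(7) = mex{0} = 1
g(8) = mex{0} = 1
g(9) = mex{0} = 1
So g(9) = 1.
The value of a disjunctive sum is the nim-sum of the parts.
Combined value = 0 XOR 1 XOR 1 XOR 1 = 1.

1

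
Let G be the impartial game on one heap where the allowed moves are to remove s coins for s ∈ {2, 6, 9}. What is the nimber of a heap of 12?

0

Build the Grundy sequence with g(k) = mex{g(k−s) : s ∈ {2, 6, 9}, s ≤ k}:
k:     0  1  2  3  4  5  6  7  8  9 10 11 12
g(k):  0  0  1  1  0  0  1  1  0  2  1  3  0
So g(12) = 0.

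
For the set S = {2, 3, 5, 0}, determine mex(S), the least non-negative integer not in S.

1

0 is in the set but 1 is not, so the mex is 1.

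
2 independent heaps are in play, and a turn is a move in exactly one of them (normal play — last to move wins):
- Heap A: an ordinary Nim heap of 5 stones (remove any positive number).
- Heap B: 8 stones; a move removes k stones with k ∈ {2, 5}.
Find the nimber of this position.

Heap A is a plain Nim heap of size 5, so its Grundy value is 5.
Grundy values for heap B (subtraction set {2, 5}):
g(0) = mex{} = 0
g(1) = mex{} = 0
g(2) = mex{0} = 1
g(3) = mex{0} = 1
g(4) = mex{1} = 0
g(5) = mex{0,1} = 2
g(6) = mex{0} = 1
g(7) = mex{1,2} = 0
g(8) = mex{1} = 0
So g(8) = 0.
The value of a disjunctive sum is the nim-sum of the parts.
Combined value = 5 XOR 0 = 5.

5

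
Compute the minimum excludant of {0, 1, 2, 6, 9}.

3

The values 0, 1, 2 are all present; 3 is the first non-negative integer missing from the set.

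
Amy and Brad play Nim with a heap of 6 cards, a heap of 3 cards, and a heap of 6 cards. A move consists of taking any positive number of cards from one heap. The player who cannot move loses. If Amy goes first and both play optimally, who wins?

Amy wins

Bitwise XOR of the heap sizes:
  110  (6)
  011  (3)
  110  (6)
  ---
  011  (3)
The nim-sum is 3 ≠ 0, so this is an N-position: the player to move can win; Amy has a winning move.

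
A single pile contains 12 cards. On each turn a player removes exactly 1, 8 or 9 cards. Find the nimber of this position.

2

Grundy values for subtraction set {1, 8, 9}:
k:     0  1  2  3  4  5  6  7  8  9 10 11 12
g(k):  0  1  0  1  0  1  0  1  2  3  2  3  2
So g(12) = 2.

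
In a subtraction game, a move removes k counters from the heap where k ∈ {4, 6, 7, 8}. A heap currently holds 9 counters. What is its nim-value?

2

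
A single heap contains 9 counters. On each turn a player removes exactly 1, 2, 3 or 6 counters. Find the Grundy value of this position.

1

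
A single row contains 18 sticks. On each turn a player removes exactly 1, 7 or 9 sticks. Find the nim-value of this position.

0

Grundy values for subtraction set {1, 7, 9}:
k:     0  1  2  3  4  5  6  7  8  9 10 11 12 13 14 15 16 17 18
g(k):  0  1  0  1  0  1  0  1  0  1  0  1  0  1  0  1  0  1  0
So g(18) = 0.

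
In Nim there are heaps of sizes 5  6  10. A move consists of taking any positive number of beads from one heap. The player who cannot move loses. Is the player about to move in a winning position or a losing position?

Winning position

Compute the nim-sum pairwise:
5 ^ 6 = 3
3 ^ 10 = 9
The nim-sum is 9 ≠ 0, so this is an N-position: the player to move can win.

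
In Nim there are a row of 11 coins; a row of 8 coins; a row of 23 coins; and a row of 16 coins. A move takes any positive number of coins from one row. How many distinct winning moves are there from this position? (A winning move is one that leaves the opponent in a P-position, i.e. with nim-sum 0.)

1

Compute the nim-sum pairwise:
11 ^ 8 = 3
3 ^ 23 = 20
20 ^ 16 = 4
The overall nim-sum is X = 4. A row of size p has a winning move iff p XOR X < p (reduce it to p XOR X).
  11: 11 XOR 4 = 15 ≥ 11 — no move.
  8: 8 XOR 4 = 12 ≥ 8 — no move.
  23: 23 XOR 4 = 19 < 23 — winning move (to 19).
  16: 16 XOR 4 = 20 ≥ 16 — no move.
That gives 1 winning move.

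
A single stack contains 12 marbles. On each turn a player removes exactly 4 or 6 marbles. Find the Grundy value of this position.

0

Build the Grundy sequence with g(k) = mex{g(k−s) : s ∈ {4, 6}, s ≤ k}:
g(0) = mex{} = 0
g(1) = mex{} = 0
g(2) = mex{} = 0
g(3) = mex{} = 0
g(4) = mex{0} = 1
g(5) = mex{0} = 1
g(6) = mex{0} = 1
g(7) = mex{0} = 1
g(8) = mex{0,1} = 2
g(9) = mex{0,1} = 2
g(10) = mex{1} = 0
g(11) = mex{1} = 0
g(12) = mex{1,2} = 0
So g(12) = 0.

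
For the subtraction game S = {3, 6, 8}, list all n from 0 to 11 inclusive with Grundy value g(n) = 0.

0, 1, 2, 11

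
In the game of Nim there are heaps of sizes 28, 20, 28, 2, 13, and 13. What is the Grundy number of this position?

22

Compute the nim-sum pairwise:
28 ⊕ 20 = 8
8 ⊕ 28 = 20
20 ⊕ 2 = 22
22 ⊕ 13 = 27
27 ⊕ 13 = 22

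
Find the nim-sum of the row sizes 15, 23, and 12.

20

Nim-sum: 15 ^ 23 ^ 12 = 20.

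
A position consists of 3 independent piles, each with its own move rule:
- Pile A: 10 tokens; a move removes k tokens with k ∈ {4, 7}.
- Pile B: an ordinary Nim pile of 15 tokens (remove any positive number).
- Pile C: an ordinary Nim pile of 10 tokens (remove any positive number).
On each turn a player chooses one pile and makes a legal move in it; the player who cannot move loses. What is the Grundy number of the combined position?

7

Build the Grundy sequence for pile A with g(k) = mex{g(k−s) : s ∈ {4, 7}, s ≤ k}:
k:     0  1  2  3  4  5  6  7  8  9 10
g(k):  0  0  0  0  1  1  1  1  2  2  2
So g(10) = 2.
Pile B is a plain Nim pile of size 15, so its Grundy value is 15.
Pile C is a plain Nim pile of size 10, so its Grundy value is 10.
By the Sprague-Grundy theorem, the Grundy value of a sum of independent games is the XOR of the component values.
Combined value = 2 ⊕ 15 ⊕ 10 = 7.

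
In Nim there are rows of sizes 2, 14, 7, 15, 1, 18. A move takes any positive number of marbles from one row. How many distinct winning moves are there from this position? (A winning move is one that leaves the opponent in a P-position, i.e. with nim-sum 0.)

1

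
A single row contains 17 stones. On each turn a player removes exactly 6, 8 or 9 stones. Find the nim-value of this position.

0

Grundy values for subtraction set {6, 8, 9}:
k:     0  1  2  3  4  5  6  7  8  9 10 11 12 13 14 15 16 17
g(k):  0  0  0  0  0  0  1  1  1  1  1  1  2  2  2  0  0  0
So g(17) = 0.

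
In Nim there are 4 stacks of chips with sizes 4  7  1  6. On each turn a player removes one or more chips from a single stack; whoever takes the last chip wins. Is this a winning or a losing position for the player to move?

Compute the nim-sum pairwise:
4 XOR 7 = 3
3 XOR 1 = 2
2 XOR 6 = 4
The nim-sum is 4 ≠ 0, so this is an N-position: the player to move can win.

Winning position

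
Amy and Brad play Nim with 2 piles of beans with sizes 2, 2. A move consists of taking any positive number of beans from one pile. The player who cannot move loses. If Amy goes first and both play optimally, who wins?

Brad wins

Bitwise XOR of the heap sizes:
  10  (2)
  10  (2)
  --
  00  (0)
The nim-sum is 0, so this is a P-position: the player to move is in a losing position under optimal play; Amy is about to move from it and so loses — Brad wins.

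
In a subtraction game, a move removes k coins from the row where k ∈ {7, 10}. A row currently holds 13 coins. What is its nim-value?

1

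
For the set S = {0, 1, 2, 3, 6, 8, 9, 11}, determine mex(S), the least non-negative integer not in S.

The values 0, 1, 2, 3 are all present; 4 is the first non-negative integer missing from the set.

4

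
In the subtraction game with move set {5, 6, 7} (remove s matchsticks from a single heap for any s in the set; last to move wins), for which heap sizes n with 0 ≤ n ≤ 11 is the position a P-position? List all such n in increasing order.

0, 1, 2, 3, 4

Grundy values for subtraction set {5, 6, 7}:
k:     0  1  2  3  4  5  6  7  8  9 10 11
g(k):  0  0  0  0  0  1  1  1  1  1  2  2
The P-positions (g = 0) in 0..11 are 0, 1, 2, 3, 4.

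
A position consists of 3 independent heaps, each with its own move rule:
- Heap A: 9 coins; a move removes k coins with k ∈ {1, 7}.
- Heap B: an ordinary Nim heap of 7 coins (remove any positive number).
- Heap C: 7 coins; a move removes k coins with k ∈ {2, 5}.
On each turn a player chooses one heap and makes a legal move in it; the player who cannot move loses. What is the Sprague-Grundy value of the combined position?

6

Build the Grundy sequence for heap A with g(k) = mex{g(k−s) : s ∈ {1, 7}, s ≤ k}:
k:     0  1  2  3  4  5  6  7  8  9
g(k):  0  1  0  1  0  1  0  1  0  1
So g(9) = 1.
Heap B is a plain Nim heap of size 7, so its Grundy value is 7.
For heap C, compute g(0), g(1), … with moves {2, 5}:
k:     0  1  2  3  4  5  6  7
g(k):  0  0  1  1  0  2  1  0
So g(7) = 0.
The value of a disjunctive sum is the nim-sum of the parts.
Combined value = 1 ⊕ 7 ⊕ 0 = 6.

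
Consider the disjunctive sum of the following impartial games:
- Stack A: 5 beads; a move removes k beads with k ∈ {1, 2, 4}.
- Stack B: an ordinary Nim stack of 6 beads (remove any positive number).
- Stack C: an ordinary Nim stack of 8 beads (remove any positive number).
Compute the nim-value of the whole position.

12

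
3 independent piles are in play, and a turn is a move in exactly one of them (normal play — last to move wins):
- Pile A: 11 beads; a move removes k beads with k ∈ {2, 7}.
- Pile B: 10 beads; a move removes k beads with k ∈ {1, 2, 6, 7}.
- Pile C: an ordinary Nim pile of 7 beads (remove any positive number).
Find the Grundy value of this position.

Grundy values for pile A (subtraction set {2, 7}):
k:     0  1  2  3  4  5  6  7  8  9 10 11
g(k):  0  0  1  1  0  0  1  1  2  0  0  1
So g(11) = 1.
For pile B, compute g(0), g(1), … with moves {1, 2, 6, 7}:
k:     0  1  2  3  4  5  6  7  8  9 10
g(k):  0  1  2  0  1  2  3  4  0  1  2
So g(10) = 2.
Pile C is a plain Nim pile of size 7, so its Grundy value is 7.
The value of a disjunctive sum is the nim-sum of the parts.
Combined value = 1 XOR 2 XOR 7 = 4.

4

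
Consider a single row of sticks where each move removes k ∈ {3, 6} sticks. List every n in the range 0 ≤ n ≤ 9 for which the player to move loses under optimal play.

0, 1, 2, 9

Build the Grundy sequence with g(k) = mex{g(k−s) : s ∈ {3, 6}, s ≤ k}:
g(0) = mex{} = 0
g(1) = mex{} = 0
g(2) = mex{} = 0
g(3) = mex{0} = 1
g(4) = mex{0} = 1
g(5) = mex{0} = 1
g(6) = mex{0,1} = 2
g(7) = mex{0,1} = 2
g(8) = mex{0,1} = 2
g(9) = mex{1,2} = 0
The P-positions (g = 0) in 0..9 are 0, 1, 2, 9.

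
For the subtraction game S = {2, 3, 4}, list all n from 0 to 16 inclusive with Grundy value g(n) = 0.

0, 1, 6, 7, 12, 13

Build the Grundy sequence with g(k) = mex{g(k−s) : s ∈ {2, 3, 4}, s ≤ k}:
k:     0  1  2  3  4  5  6  7  8  9 10 11 12 13 14 15 16
g(k):  0  0  1  1  2  2  0  0  1  1  2  2  0  0  1  1  2
The P-positions (g = 0) in 0..16 are 0, 1, 6, 7, 12, 13.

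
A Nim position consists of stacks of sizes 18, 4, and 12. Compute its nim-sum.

26

Bitwise XOR of the heap sizes:
  10010  (18)
  00100  (4)
  01100  (12)
  -----
  11010  (26)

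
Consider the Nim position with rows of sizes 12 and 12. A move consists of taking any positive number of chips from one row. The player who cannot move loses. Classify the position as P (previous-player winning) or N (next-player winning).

Bitwise XOR of the heap sizes:
  1100  (12)
  1100  (12)
  ----
  0000  (0)
The nim-sum is 0, so this is a P-position: the player to move is in a losing position under optimal play.

P-position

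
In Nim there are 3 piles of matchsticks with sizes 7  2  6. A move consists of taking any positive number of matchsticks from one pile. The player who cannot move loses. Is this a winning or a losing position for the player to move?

Write each in binary and XOR column by column:
  111  (7)
  010  (2)
  110  (6)
  ---
  011  (3)
The nim-sum is 3 ≠ 0, so this is an N-position: the player to move can win.

Winning position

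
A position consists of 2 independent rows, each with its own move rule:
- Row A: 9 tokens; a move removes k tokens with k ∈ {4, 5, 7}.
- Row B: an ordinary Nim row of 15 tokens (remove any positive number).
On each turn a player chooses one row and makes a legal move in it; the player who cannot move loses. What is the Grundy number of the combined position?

13

For row A, compute g(0), g(1), … with moves {4, 5, 7}:
k:     0  1  2  3  4  5  6  7  8  9
g(k):  0  0  0  0  1  1  1  1  2  2
So g(9) = 2.
Row B is a plain Nim row of size 15, so its Grundy value is 15.
The value of a disjunctive sum is the nim-sum of the parts.
Combined value = 2 ⊕ 15 = 13.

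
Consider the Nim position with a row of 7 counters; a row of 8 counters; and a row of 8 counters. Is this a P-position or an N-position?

Nim-sum: 7 ^ 8 ^ 8 = 7.
The nim-sum is 7 ≠ 0, so this is an N-position: the player to move can win.

N-position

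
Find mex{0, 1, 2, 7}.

The values 0, 1, 2 are all present; 3 is the first non-negative integer missing from the set.

3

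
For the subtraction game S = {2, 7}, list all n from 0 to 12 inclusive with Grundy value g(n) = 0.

0, 1, 4, 5, 9, 10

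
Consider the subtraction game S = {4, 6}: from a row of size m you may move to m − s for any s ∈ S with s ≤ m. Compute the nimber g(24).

Build the Grundy sequence with g(k) = mex{g(k−s) : s ∈ {4, 6}, s ≤ k}:
k:     0  1  2  3  4  5  6  7  8  9 10 11 12 13 14 15 16 17 18 19 20 21 22 23 24
g(k):  0  0  0  0  1  1  1  1  2  2  0  0  0  0  1  1  1  1  2  2  0  0  0  0  1
So g(24) = 1.

1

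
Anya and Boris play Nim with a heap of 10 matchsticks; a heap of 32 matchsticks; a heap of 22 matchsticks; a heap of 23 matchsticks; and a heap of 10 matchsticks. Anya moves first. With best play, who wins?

Anya wins

Nim-sum: 10 XOR 32 XOR 22 XOR 23 XOR 10 = 33.
The nim-sum is 33 ≠ 0, so this is an N-position: the player to move can win; Anya has a winning move.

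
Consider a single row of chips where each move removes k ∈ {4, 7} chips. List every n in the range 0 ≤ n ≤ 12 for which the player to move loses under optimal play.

Compute g(0), g(1), … for moves {4, 7}:
g(0) = mex{} = 0
g(1) = mex{} = 0
g(2) = mex{} = 0
g(3) = mex{} = 0
g(4) = mex{0} = 1
g(5) = mex{0} = 1
g(6) = mex{0} = 1
g(7) = mex{0} = 1
g(8) = mex{0,1} = 2
g(9) = mex{0,1} = 2
g(10) = mex{0,1} = 2
g(11) = mex{1} = 0
g(12) = mex{1,2} = 0
The P-positions (g = 0) in 0..12 are 0, 1, 2, 3, 11, 12.

0, 1, 2, 3, 11, 12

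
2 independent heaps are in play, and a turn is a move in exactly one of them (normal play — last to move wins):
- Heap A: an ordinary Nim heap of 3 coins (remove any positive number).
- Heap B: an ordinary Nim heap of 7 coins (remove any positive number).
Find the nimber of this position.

4

Heap A is a plain Nim heap of size 3, so its Grundy value is 3.
Heap B is a plain Nim heap of size 7, so its Grundy value is 7.
The value of a disjunctive sum is the nim-sum of the parts.
Combined value = 3 XOR 7 = 4.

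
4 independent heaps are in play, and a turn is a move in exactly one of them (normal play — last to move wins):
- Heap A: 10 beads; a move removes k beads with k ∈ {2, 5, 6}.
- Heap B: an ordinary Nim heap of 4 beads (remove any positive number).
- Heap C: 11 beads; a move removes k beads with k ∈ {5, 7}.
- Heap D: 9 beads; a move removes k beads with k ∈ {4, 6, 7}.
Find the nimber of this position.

Build the Grundy sequence for heap A with g(k) = mex{g(k−s) : s ∈ {2, 5, 6}, s ≤ k}:
k:     0  1  2  3  4  5  6  7  8  9 10
g(k):  0  0  1  1  0  2  1  3  0  2  1
So g(10) = 1.
Heap B is a plain Nim heap of size 4, so its Grundy value is 4.
For heap C, compute g(0), g(1), … with moves {5, 7}:
g(0) = mex{} = 0
g(1) = mex{} = 0
g(2) = mex{} = 0
g(3) = mex{} = 0
g(4) = mex{} = 0
g(5) = mex{0} = 1
g(6) = mex{0} = 1
g(7) = mex{0} = 1
g(8) = mex{0} = 1
g(9) = mex{0} = 1
g(10) = mex{0,1} = 2
g(11) = mex{0,1} = 2
So g(11) = 2.
Grundy values for heap D (subtraction set {4, 6, 7}):
k:     0  1  2  3  4  5  6  7  8  9
g(k):  0  0  0  0  1  1  1  1  2  2
So g(9) = 2.
By the Sprague-Grundy theorem, the Grundy value of a sum of independent games is the XOR of the component values.
Combined value = 1 ⊕ 4 ⊕ 2 ⊕ 2 = 5.

5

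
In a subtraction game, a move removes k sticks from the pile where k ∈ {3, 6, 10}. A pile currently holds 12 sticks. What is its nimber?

1

Compute g(0), g(1), … for moves {3, 6, 10}:
g(0) = mex{} = 0
g(1) = mex{} = 0
g(2) = mex{} = 0
g(3) = mex{0} = 1
g(4) = mex{0} = 1
g(5) = mex{0} = 1
g(6) = mex{0,1} = 2
g(7) = mex{0,1} = 2
g(8) = mex{0,1} = 2
g(9) = mex{1,2} = 0
g(10) = mex{0,1,2} = 3
g(11) = mex{0,1,2} = 3
g(12) = mex{0,2} = 1
So g(12) = 1.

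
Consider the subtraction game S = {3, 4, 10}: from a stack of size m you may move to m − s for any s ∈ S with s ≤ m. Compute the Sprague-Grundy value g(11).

1

Build the Grundy sequence with g(k) = mex{g(k−s) : s ∈ {3, 4, 10}, s ≤ k}:
g(0) = mex{} = 0
g(1) = mex{} = 0
g(2) = mex{} = 0
g(3) = mex{0} = 1
g(4) = mex{0} = 1
g(5) = mex{0} = 1
g(6) = mex{0,1} = 2
g(7) = mex{1} = 0
g(8) = mex{1} = 0
g(9) = mex{1,2} = 0
g(10) = mex{0,2} = 1
g(11) = mex{0} = 1
So g(11) = 1.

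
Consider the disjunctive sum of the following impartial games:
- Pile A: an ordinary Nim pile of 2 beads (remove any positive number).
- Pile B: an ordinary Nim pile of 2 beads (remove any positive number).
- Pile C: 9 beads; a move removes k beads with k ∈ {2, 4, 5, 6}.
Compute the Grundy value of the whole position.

Pile A is a plain Nim pile of size 2, so its Grundy value is 2.
Pile B is a plain Nim pile of size 2, so its Grundy value is 2.
Grundy values for pile C (subtraction set {2, 4, 5, 6}):
k:     0  1  2  3  4  5  6  7  8  9
g(k):  0  0  1  1  2  2  3  3  0  0
So g(9) = 0.
By the Sprague-Grundy theorem, the Grundy value of a sum of independent games is the XOR of the component values.
Combined value = 2 XOR 2 XOR 0 = 0.

0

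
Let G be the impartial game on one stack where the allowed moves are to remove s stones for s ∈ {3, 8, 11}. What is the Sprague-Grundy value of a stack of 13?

Build the Grundy sequence with g(k) = mex{g(k−s) : s ∈ {3, 8, 11}, s ≤ k}:
k:     0  1  2  3  4  5  6  7  8  9 10 11 12 13
g(k):  0  0  0  1  1  1  0  0  2  1  1  3  2  2
So g(13) = 2.

2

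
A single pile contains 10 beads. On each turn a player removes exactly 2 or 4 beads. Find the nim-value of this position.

2

Grundy values for subtraction set {2, 4}:
k:     0  1  2  3  4  5  6  7  8  9 10
g(k):  0  0  1  1  2  2  0  0  1  1  2
So g(10) = 2.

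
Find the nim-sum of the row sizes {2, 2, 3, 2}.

1

Bitwise XOR of the heap sizes:
  10  (2)
  10  (2)
  11  (3)
  10  (2)
  --
  01  (1)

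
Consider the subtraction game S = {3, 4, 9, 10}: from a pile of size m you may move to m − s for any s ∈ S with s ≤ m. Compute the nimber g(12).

2

Build the Grundy sequence with g(k) = mex{g(k−s) : s ∈ {3, 4, 9, 10}, s ≤ k}:
g(0) = mex{} = 0
g(1) = mex{} = 0
g(2) = mex{} = 0
g(3) = mex{0} = 1
g(4) = mex{0} = 1
g(5) = mex{0} = 1
g(6) = mex{0,1} = 2
g(7) = mex{1} = 0
g(8) = mex{1} = 0
g(9) = mex{0,1,2} = 3
g(10) = mex{0,2} = 1
g(11) = mex{0} = 1
g(12) = mex{0,1,3} = 2
So g(12) = 2.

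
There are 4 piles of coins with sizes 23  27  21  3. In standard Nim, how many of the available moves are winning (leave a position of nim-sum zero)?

3

Nim-sum: 23 XOR 27 XOR 21 XOR 3 = 26.
The overall nim-sum is X = 26. A pile of size p has a winning move iff p XOR X < p (reduce it to p XOR X).
  23: 23 XOR 26 = 13 < 23 — winning move (to 13).
  27: 27 XOR 26 = 1 < 27 — winning move (to 1).
  21: 21 XOR 26 = 15 < 21 — winning move (to 15).
  3: 3 XOR 26 = 25 ≥ 3 — no move.
That gives 3 winning moves.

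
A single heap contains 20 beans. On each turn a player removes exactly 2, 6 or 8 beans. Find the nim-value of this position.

Grundy values for subtraction set {2, 6, 8}:
k:     0  1  2  3  4  5  6  7  8  9 10 11 12 13 14 15 16 17 18 19 20
g(k):  0  0  1  1  0  0  1  1  2  2  3  3  2  2  0  0  1  1  0  0  1
So g(20) = 1.

1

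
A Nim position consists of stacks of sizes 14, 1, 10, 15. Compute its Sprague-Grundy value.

10

Compute the nim-sum pairwise:
14 ⊕ 1 = 15
15 ⊕ 10 = 5
5 ⊕ 15 = 10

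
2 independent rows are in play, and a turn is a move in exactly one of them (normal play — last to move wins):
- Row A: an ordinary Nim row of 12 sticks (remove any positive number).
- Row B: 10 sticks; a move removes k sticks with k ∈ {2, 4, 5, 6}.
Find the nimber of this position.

13

Row A is a plain Nim row of size 12, so its Grundy value is 12.
Build the Grundy sequence for row B with g(k) = mex{g(k−s) : s ∈ {2, 4, 5, 6}, s ≤ k}:
k:     0  1  2  3  4  5  6  7  8  9 10
g(k):  0  0  1  1  2  2  3  3  0  0  1
So g(10) = 1.
The value of a disjunctive sum is the nim-sum of the parts.
Combined value = 12 XOR 1 = 13.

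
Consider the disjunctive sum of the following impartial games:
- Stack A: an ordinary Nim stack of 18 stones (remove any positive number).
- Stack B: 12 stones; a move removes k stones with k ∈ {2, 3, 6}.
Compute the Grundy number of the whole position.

19

Stack A is a plain Nim stack of size 18, so its Grundy value is 18.
Build the Grundy sequence for stack B with g(k) = mex{g(k−s) : s ∈ {2, 3, 6}, s ≤ k}:
g(0) = mex{} = 0
g(1) = mex{} = 0
g(2) = mex{0} = 1
g(3) = mex{0} = 1
g(4) = mex{0,1} = 2
g(5) = mex{1} = 0
g(6) = mex{0,1,2} = 3
g(7) = mex{0,2} = 1
g(8) = mex{0,1,3} = 2
g(9) = mex{1,3} = 0
g(10) = mex{1,2} = 0
g(11) = mex{0,2} = 1
g(12) = mex{0,3} = 1
So g(12) = 1.
By the Sprague-Grundy theorem, the Grundy value of a sum of independent games is the XOR of the component values.
Combined value = 18 ⊕ 1 = 19.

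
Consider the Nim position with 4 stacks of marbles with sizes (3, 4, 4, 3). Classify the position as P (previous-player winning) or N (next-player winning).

Compute the nim-sum pairwise:
3 ⊕ 4 = 7
7 ⊕ 4 = 3
3 ⊕ 3 = 0
The nim-sum is 0, so this is a P-position: the player to move is in a losing position under optimal play.

P-position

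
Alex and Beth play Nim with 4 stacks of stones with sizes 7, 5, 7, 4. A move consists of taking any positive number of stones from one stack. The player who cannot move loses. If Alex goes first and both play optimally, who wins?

Bitwise XOR of the heap sizes:
  111  (7)
  101  (5)
  111  (7)
  100  (4)
  ---
  001  (1)
The nim-sum is 1 ≠ 0, so this is an N-position: the player to move can win; Alex has a winning move.

Alex wins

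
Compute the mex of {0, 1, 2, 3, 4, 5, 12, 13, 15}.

The values 0, 1, 2, 3, 4, 5 are all present; 6 is the first non-negative integer missing from the set.

6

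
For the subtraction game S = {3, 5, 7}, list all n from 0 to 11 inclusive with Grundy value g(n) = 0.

0, 1, 2, 10, 11

Build the Grundy sequence with g(k) = mex{g(k−s) : s ∈ {3, 5, 7}, s ≤ k}:
k:     0  1  2  3  4  5  6  7  8  9 10 11
g(k):  0  0  0  1  1  1  2  2  2  3  0  0
The P-positions (g = 0) in 0..11 are 0, 1, 2, 10, 11.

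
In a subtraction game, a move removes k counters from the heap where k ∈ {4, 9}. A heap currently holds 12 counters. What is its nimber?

1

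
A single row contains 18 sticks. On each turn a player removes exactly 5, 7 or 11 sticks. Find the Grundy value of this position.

0

Grundy values for subtraction set {5, 7, 11}:
k:     0  1  2  3  4  5  6  7  8  9 10 11 12 13 14 15 16 17 18
g(k):  0  0  0  0  0  1  1  1  1  1  2  2  2  2  2  3  0  0  0
So g(18) = 0.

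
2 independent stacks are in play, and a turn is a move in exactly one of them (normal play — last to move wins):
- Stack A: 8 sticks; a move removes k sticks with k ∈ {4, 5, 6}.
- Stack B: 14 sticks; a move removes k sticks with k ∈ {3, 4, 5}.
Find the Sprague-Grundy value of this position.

Build the Grundy sequence for stack A with g(k) = mex{g(k−s) : s ∈ {4, 5, 6}, s ≤ k}:
k:     0  1  2  3  4  5  6  7  8
g(k):  0  0  0  0  1  1  1  1  2
So g(8) = 2.
For stack B, compute g(0), g(1), … with moves {3, 4, 5}:
k:     0  1  2  3  4  5  6  7  8  9 10 11 12 13 14
g(k):  0  0  0  1  1  1  2  2  0  0  0  1  1  1  2
So g(14) = 2.
By the Sprague-Grundy theorem, the Grundy value of a sum of independent games is the XOR of the component values.
Combined value = 2 XOR 2 = 0.

0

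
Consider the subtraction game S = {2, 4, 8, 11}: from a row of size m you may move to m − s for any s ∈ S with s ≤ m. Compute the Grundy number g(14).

Build the Grundy sequence with g(k) = mex{g(k−s) : s ∈ {2, 4, 8, 11}, s ≤ k}:
k:     0  1  2  3  4  5  6  7  8  9 10 11 12 13 14
g(k):  0  0  1  1  2  2  0  0  1  1  2  2  3  0  4
So g(14) = 4.

4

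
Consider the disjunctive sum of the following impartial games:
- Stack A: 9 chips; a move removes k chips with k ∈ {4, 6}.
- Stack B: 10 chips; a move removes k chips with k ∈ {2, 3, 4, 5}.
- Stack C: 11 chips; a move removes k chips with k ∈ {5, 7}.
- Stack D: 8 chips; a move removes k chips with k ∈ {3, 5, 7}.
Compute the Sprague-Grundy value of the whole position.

For stack A, compute g(0), g(1), … with moves {4, 6}:
k:     0  1  2  3  4  5  6  7  8  9
g(k):  0  0  0  0  1  1  1  1  2  2
So g(9) = 2.
Grundy values for stack B (subtraction set {2, 3, 4, 5}):
k:     0  1  2  3  4  5  6  7  8  9 10
g(k):  0  0  1  1  2  2  3  0  0  1  1
So g(10) = 1.
Build the Grundy sequence for stack C with g(k) = mex{g(k−s) : s ∈ {5, 7}, s ≤ k}:
k:     0  1  2  3  4  5  6  7  8  9 10 11
g(k):  0  0  0  0  0  1  1  1  1  1  2  2
So g(11) = 2.
For stack D, compute g(0), g(1), … with moves {3, 5, 7}:
k:     0  1  2  3  4  5  6  7  8
g(k):  0  0  0  1  1  1  2  2  2
So g(8) = 2.
The value of a disjunctive sum is the nim-sum of the parts.
Combined value = 2 XOR 1 XOR 2 XOR 2 = 3.

3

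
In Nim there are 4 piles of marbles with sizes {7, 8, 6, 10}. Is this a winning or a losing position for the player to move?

Winning position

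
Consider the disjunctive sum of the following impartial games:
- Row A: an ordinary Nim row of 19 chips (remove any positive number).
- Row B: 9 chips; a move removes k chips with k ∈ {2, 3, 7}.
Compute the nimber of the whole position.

Row A is a plain Nim row of size 19, so its Grundy value is 19.
Grundy values for row B (subtraction set {2, 3, 7}):
k:     0  1  2  3  4  5  6  7  8  9
g(k):  0  0  1  1  2  0  0  1  1  2
So g(9) = 2.
The value of a disjunctive sum is the nim-sum of the parts.
Combined value = 19 ⊕ 2 = 17.

17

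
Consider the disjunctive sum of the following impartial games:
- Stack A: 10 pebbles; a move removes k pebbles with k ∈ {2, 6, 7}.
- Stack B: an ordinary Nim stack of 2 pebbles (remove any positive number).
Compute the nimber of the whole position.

1

Build the Grundy sequence for stack A with g(k) = mex{g(k−s) : s ∈ {2, 6, 7}, s ≤ k}:
k:     0  1  2  3  4  5  6  7  8  9 10
g(k):  0  0  1  1  0  0  1  1  2  0  3
So g(10) = 3.
Stack B is a plain Nim stack of size 2, so its Grundy value is 2.
By the Sprague-Grundy theorem, the Grundy value of a sum of independent games is the XOR of the component values.
Combined value = 3 XOR 2 = 1.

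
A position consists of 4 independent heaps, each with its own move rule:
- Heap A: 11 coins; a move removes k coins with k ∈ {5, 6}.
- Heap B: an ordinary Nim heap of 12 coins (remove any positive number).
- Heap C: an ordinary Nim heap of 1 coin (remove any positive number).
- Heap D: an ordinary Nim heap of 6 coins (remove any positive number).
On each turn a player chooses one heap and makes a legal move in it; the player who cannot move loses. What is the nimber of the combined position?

11

Grundy values for heap A (subtraction set {5, 6}):
k:     0  1  2  3  4  5  6  7  8  9 10 11
g(k):  0  0  0  0  0  1  1  1  1  1  2  0
So g(11) = 0.
Heap B is a plain Nim heap of size 12, so its Grundy value is 12.
Heap C is a plain Nim heap of size 1, so its Grundy value is 1.
Heap D is a plain Nim heap of size 6, so its Grundy value is 6.
By the Sprague-Grundy theorem, the Grundy value of a sum of independent games is the XOR of the component values.
Combined value = 0 XOR 12 XOR 1 XOR 6 = 11.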